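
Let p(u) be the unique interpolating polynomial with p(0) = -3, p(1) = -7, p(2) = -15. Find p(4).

-43

Evaluate each Lagrange basis at u = 4:
L_0(4) = (3)·(2)/[(-1)·(-2)] = 3
L_1(4) = (4)·(2)/[(1)·(-1)] = -8
L_2(4) = (4)·(3)/[(2)·(1)] = 6
Sum: (-3)·(3) + (-7)·(-8) + (-15)·(6) = -43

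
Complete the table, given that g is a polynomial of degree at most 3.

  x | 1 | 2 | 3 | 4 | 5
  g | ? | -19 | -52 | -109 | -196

The 4 known values determine g uniquely (degree ≤ 3).
Evaluate each Lagrange basis at x = 1:
L_0(1) = (-2)·(-3)·(-4)/[(-1)·(-2)·(-3)] = 4
L_1(1) = (-1)·(-3)·(-4)/[(1)·(-1)·(-2)] = -6
L_2(1) = (-1)·(-2)·(-4)/[(2)·(1)·(-1)] = 4
L_3(1) = (-1)·(-2)·(-3)/[(3)·(2)·(1)] = -1
Sum: (-19)·(4) + (-52)·(-6) + (-109)·(4) + (-196)·(-1) = -4

-4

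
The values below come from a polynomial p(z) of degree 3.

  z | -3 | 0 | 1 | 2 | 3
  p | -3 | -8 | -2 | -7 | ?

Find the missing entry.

-319/10

The 4 known values determine p uniquely (degree ≤ 3).
L_0(3) = (3)·(2)·(1)/[(-3)·(-4)·(-5)] = -1/10
L_1(3) = (6)·(2)·(1)/[(3)·(-1)·(-2)] = 2
L_2(3) = (6)·(3)·(1)/[(4)·(1)·(-1)] = -9/2
L_3(3) = (6)·(3)·(2)/[(5)·(2)·(1)] = 18/5
Sum: (-3)·(-1/10) + (-8)·(2) + (-2)·(-9/2) + (-7)·(18/5) = -319/10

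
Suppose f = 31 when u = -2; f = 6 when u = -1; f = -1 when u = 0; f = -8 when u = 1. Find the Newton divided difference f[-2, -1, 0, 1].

f[-2,-1] = (6 - 31) / (-1 - (-2)) = -25
f[-1,0] = (-1 - 6) / (0 - (-1)) = -7
f[0,1] = (-8 - (-1)) / (1 - 0) = -7
f[-2,-1,0] = (-7 - (-25)) / (0 - (-2)) = 9
f[-1,0,1] = (-7 - (-7)) / (1 - (-1)) = 0
f[-2,-1,0,1] = (0 - 9) / (1 - (-2)) = -3

-3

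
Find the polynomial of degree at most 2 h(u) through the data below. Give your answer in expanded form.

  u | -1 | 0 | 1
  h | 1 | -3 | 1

Newton's divided differences:
h[-1,0] = (-3 - 1) / (0 - (-1)) = -4
h[0,1] = (1 - (-3)) / (1 - 0) = 4
h[-1,0,1] = (4 - (-4)) / (1 - (-1)) = 4
h(u) = 1 + (-4)·(u + 1) + 4·(u + 1)u
Expanding: h(u) = 4u^2 - 3

h(u) = 4u^2 - 3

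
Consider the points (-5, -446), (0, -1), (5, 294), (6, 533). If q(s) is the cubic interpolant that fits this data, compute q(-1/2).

-13/8

L_0(-1/2) = (-1/2)·(-11/2)·(-13/2)/[(-5)·(-10)·(-11)] = 13/400
L_1(-1/2) = (9/2)·(-11/2)·(-13/2)/[(5)·(-5)·(-6)] = 429/400
L_2(-1/2) = (9/2)·(-1/2)·(-13/2)/[(10)·(5)·(-1)] = -117/400
L_3(-1/2) = (9/2)·(-1/2)·(-11/2)/[(11)·(6)·(1)] = 3/16
Sum: (-446)·(13/400) + (-1)·(429/400) + 294·(-117/400) + 533·(3/16) = -13/8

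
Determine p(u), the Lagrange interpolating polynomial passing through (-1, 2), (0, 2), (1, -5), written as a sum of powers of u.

p(u) = -(7/2)u^2 - (7/2)u + 2

Build the Lagrange basis polynomials:
L_0(u) = u(u - 1) / [2] = (1/2)u^2 - (1/2)u
L_1(u) = (u + 1)(u - 1) / [-1] = -u^2 + 1
L_2(u) = (u + 1)u / [2] = (1/2)u^2 + (1/2)u
p(u) = 2·L_0 + 2·L_1 + (-5)·L_2
  2·L_0(u) = u^2 - u
  2·L_1(u) = -2u^2 + 2
  (-5)·L_2(u) = -(5/2)u^2 - (5/2)u
Adding term by term: -(7/2)u^2 - (7/2)u + 2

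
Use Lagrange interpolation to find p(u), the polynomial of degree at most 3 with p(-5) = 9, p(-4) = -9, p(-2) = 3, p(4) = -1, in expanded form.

Build the Lagrange basis polynomials:
L_0(u) = (u + 4)(u + 2)(u - 4) / [-27] = -(1/27)u^3 - (2/27)u^2 + (16/27)u + 32/27
L_1(u) = (u + 5)(u + 2)(u - 4) / [16] = (1/16)u^3 + (3/16)u^2 - (9/8)u - 5/2
L_2(u) = (u + 5)(u + 4)(u - 4) / [-36] = -(1/36)u^3 - (5/36)u^2 + (4/9)u + 20/9
L_3(u) = (u + 5)(u + 4)(u + 2) / [432] = (1/432)u^3 + (11/432)u^2 + (19/216)u + 5/54
p(u) = 9·L_0 + (-9)·L_1 + 3·L_2 + (-1)·L_3
  9·L_0(u) = -(1/3)u^3 - (2/3)u^2 + (16/3)u + 32/3
  (-9)·L_1(u) = -(9/16)u^3 - (27/16)u^2 + (81/8)u + 45/2
  3·L_2(u) = -(1/12)u^3 - (5/12)u^2 + (4/3)u + 20/3
  (-1)·L_3(u) = -(1/432)u^3 - (11/432)u^2 - (19/216)u - 5/54
Adding term by term: -(53/54)u^3 - (151/54)u^2 + (451/27)u + 1073/27

p(u) = -(53/54)u^3 - (151/54)u^2 + (451/27)u + 1073/27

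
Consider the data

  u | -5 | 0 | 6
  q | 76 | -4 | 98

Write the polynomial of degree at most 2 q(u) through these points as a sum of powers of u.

q(u) = 3u^2 - u - 4

Build the Lagrange basis polynomials:
L_0(u) = u(u - 6) / [55] = (1/55)u^2 - (6/55)u
L_1(u) = (u + 5)(u - 6) / [-30] = -(1/30)u^2 + (1/30)u + 1
L_2(u) = (u + 5)u / [66] = (1/66)u^2 + (5/66)u
q(u) = 76·L_0 + (-4)·L_1 + 98·L_2
  76·L_0(u) = (76/55)u^2 - (456/55)u
  (-4)·L_1(u) = (2/15)u^2 - (2/15)u - 4
  98·L_2(u) = (49/33)u^2 + (245/33)u
Adding term by term: 3u^2 - u - 4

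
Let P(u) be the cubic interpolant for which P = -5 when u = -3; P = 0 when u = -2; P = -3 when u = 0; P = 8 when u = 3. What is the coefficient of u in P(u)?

-79/30

L_0(u) = (u + 2)u(u - 3) / [-18] = -(1/18)u^3 + (1/18)u^2 + (1/3)u
L_1(u) = (u + 3)u(u - 3) / [10] = (1/10)u^3 - (9/10)u
L_2(u) = (u + 3)(u + 2)(u - 3) / [-18] = -(1/18)u^3 - (1/9)u^2 + (1/2)u + 1
L_3(u) = (u + 3)(u + 2)u / [90] = (1/90)u^3 + (1/18)u^2 + (1/15)u
P(u) = (-5)·L_0 + 0·L_1 + (-3)·L_2 + 8·L_3
Only the coefficient of u is needed; take it from each L_i and combine:
(-5)·(1/3) + 0·(-9/10) + (-3)·(1/2) + 8·(1/15) = -79/30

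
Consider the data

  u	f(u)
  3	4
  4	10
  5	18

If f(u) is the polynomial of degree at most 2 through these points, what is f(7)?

40

Evaluate each Lagrange basis at u = 7:
L_0(7) = (3)·(2)/[(-1)·(-2)] = 3
L_1(7) = (4)·(2)/[(1)·(-1)] = -8
L_2(7) = (4)·(3)/[(2)·(1)] = 6
Sum: 4·(3) + 10·(-8) + 18·(6) = 40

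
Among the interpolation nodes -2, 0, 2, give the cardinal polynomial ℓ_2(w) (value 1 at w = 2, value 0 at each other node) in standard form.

ℓ_2(w) = (w + 2)w / [(4)·(2)]
       = (w^2 + 2w) / (8)

ℓ_2(w) = (1/8)w^2 + (1/4)w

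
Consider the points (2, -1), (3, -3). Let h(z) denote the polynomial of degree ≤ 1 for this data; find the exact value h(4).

Evaluate each Lagrange basis at z = 4:
L_0(4) = (1)/[(-1)] = -1
L_1(4) = (2)/[(1)] = 2
Sum: (-1)·(-1) + (-3)·(2) = -5

-5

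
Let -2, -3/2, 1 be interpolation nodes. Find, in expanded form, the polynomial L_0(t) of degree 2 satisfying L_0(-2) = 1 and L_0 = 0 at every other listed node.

L_0(t) = (t + 3/2)(t - 1) / [(-1/2)·(-3)]
       = (t^2 + (1/2)t - 3/2) / (3/2)

L_0(t) = (2/3)t^2 + (1/3)t - 1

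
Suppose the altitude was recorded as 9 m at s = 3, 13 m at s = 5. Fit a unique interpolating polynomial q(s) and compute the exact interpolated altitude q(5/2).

L_0(5/2) = (-5/2)/[(-2)] = 5/4
L_1(5/2) = (-1/2)/[(2)] = -1/4
Sum: 9·(5/4) + 13·(-1/4) = 8

8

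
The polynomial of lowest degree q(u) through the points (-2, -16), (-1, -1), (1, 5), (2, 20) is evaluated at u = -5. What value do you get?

-253

Evaluate each Lagrange basis at u = -5:
L_0(-5) = (-4)·(-6)·(-7)/[(-1)·(-3)·(-4)] = 14
L_1(-5) = (-3)·(-6)·(-7)/[(1)·(-2)·(-3)] = -21
L_2(-5) = (-3)·(-4)·(-7)/[(3)·(2)·(-1)] = 14
L_3(-5) = (-3)·(-4)·(-6)/[(4)·(3)·(1)] = -6
Sum: (-16)·(14) + (-1)·(-21) + 5·(14) + 20·(-6) = -253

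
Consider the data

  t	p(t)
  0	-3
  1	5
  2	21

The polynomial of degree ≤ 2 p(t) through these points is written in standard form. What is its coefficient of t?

4

Build the Lagrange basis polynomials:
L_0(t) = (t - 1)(t - 2) / [2] = (1/2)t^2 - (3/2)t + 1
L_1(t) = t(t - 2) / [-1] = -t^2 + 2t
L_2(t) = t(t - 1) / [2] = (1/2)t^2 - (1/2)t
p(t) = (-3)·L_0 + 5·L_1 + 21·L_2
Only the coefficient of t is needed; take it from each L_i and combine:
(-3)·(-3/2) + 5·(2) + 21·(-1/2) = 4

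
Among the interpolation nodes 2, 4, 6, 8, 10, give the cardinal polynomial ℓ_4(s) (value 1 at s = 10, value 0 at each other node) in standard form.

ℓ_4(s) = (1/384)s^4 - (5/96)s^3 + (35/96)s^2 - (25/24)s + 1

ℓ_4(s) = (s - 2)(s - 4)(s - 6)(s - 8) / [(8)·(6)·(4)·(2)]
       = (s^4 - 20s^3 + 140s^2 - 400s + 384) / (384)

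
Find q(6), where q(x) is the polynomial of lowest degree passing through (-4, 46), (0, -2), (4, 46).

106

Using Newton's divided-difference form:
q[-4,0] = (-2 - 46) / (0 - (-4)) = -12
q[0,4] = (46 - (-2)) / (4 - 0) = 12
q[-4,0,4] = (12 - (-12)) / (4 - (-4)) = 3
q(6) = 46 + (-12)·(10) + 3·(10)·(6) = 106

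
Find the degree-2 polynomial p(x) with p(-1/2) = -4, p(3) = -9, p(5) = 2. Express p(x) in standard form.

Newton's divided differences:
p[-1/2,3] = (-9 - (-4)) / (3 - (-1/2)) = -10/7
p[3,5] = (2 - (-9)) / (5 - 3) = 11/2
p[-1/2,3,5] = (11/2 - (-10/7)) / (5 - (-1/2)) = 97/77
p(x) = -4 + (-10/7)·(x + 1/2) + (97/77)·(x + 1/2)(x - 3)
Expanding: p(x) = (97/77)x^2 - (705/154)x - 1017/154

p(x) = (97/77)x^2 - (705/154)x - 1017/154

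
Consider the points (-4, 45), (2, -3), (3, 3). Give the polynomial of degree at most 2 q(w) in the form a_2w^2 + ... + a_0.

q(w) = 2w^2 - 4w - 3

Newton's divided differences:
q[-4,2] = (-3 - 45) / (2 - (-4)) = -8
q[2,3] = (3 - (-3)) / (3 - 2) = 6
q[-4,2,3] = (6 - (-8)) / (3 - (-4)) = 2
q(w) = 45 + (-8)·(w + 4) + 2·(w + 4)(w - 2)
Expanding: q(w) = 2w^2 - 4w - 3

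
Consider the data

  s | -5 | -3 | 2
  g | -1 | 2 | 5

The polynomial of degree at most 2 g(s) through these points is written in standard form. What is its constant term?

Build the Lagrange basis polynomials:
L_0(s) = (s + 3)(s - 2) / [14] = (1/14)s^2 + (1/14)s - 3/7
L_1(s) = (s + 5)(s - 2) / [-10] = -(1/10)s^2 - (3/10)s + 1
L_2(s) = (s + 5)(s + 3) / [35] = (1/35)s^2 + (8/35)s + 3/7
g(s) = (-1)·L_0 + 2·L_1 + 5·L_2
Only the constant term is needed; take it from each L_i and combine:
(-1)·(-3/7) + 2·(1) + 5·(3/7) = 32/7

32/7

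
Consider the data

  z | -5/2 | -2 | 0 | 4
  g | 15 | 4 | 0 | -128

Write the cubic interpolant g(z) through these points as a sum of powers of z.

g(z) = -2z^3 - z^2 + 4z

L_0(z) = (z + 2)z(z - 4) / [-65/8] = -(8/65)z^3 + (16/65)z^2 + (64/65)z
L_1(z) = (z + 5/2)z(z - 4) / [6] = (1/6)z^3 - (1/4)z^2 - (5/3)z
L_2(z) = (z + 5/2)(z + 2)(z - 4) / [-20] = -(1/20)z^3 - (1/40)z^2 + (13/20)z + 1
L_3(z) = (z + 5/2)(z + 2)z / [156] = (1/156)z^3 + (3/104)z^2 + (5/156)z
g(z) = 15·L_0 + 4·L_1 + 0·L_2 + (-128)·L_3
  15·L_0(z) = -(24/13)z^3 + (48/13)z^2 + (192/13)z
  4·L_1(z) = (2/3)z^3 - z^2 - (20/3)z
  0·L_2(z) = 0
  (-128)·L_3(z) = -(32/39)z^3 - (48/13)z^2 - (160/39)z
Adding term by term: -2z^3 - z^2 + 4z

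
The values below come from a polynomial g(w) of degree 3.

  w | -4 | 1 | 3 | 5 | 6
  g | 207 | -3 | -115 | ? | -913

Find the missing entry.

The 4 known values determine g uniquely (degree ≤ 3).
Evaluate each Lagrange basis at w = 5:
L_0(5) = (4)·(2)·(-1)/[(-5)·(-7)·(-10)] = 4/175
L_1(5) = (9)·(2)·(-1)/[(5)·(-2)·(-5)] = -9/25
L_2(5) = (9)·(4)·(-1)/[(7)·(2)·(-3)] = 6/7
L_3(5) = (9)·(4)·(2)/[(10)·(5)·(3)] = 12/25
Sum: 207·(4/175) + (-3)·(-9/25) + (-115)·(6/7) + (-913)·(12/25) = -531

-531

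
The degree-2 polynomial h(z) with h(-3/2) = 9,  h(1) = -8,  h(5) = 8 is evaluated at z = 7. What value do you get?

2336/65

Using Newton's divided-difference form:
h[-3/2,1] = (-8 - 9) / (1 - (-3/2)) = -34/5
h[1,5] = (8 - (-8)) / (5 - 1) = 4
h[-3/2,1,5] = (4 - (-34/5)) / (5 - (-3/2)) = 108/65
h(7) = 9 + (-34/5)·(17/2) + (108/65)·(17/2)·(6) = 2336/65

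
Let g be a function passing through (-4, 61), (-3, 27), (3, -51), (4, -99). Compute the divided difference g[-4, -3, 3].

3

g[-4,-3] = (27 - 61) / (-3 - (-4)) = -34
g[-3,3] = (-51 - 27) / (3 - (-3)) = -13
g[-4,-3,3] = (-13 - (-34)) / (3 - (-4)) = 3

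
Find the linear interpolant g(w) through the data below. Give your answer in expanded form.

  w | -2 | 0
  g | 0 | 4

Build the Lagrange basis polynomials:
L_0(w) = w / [-2] = -(1/2)w
L_1(w) = (w + 2) / [2] = (1/2)w + 1
g(w) = 0·L_0 + 4·L_1
  0·L_0(w) = 0
  4·L_1(w) = 2w + 4
Adding term by term: 2w + 4

g(w) = 2w + 4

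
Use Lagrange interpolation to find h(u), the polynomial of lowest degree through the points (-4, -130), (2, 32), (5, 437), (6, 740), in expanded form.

h(u) = 3u^3 + 3u^2 - 3u + 2

Build the Lagrange basis polynomials:
L_0(u) = (u - 2)(u - 5)(u - 6) / [-540] = -(1/540)u^3 + (13/540)u^2 - (13/135)u + 1/9
L_1(u) = (u + 4)(u - 5)(u - 6) / [72] = (1/72)u^3 - (7/72)u^2 - (7/36)u + 5/3
L_2(u) = (u + 4)(u - 2)(u - 6) / [-27] = -(1/27)u^3 + (4/27)u^2 + (20/27)u - 16/9
L_3(u) = (u + 4)(u - 2)(u - 5) / [40] = (1/40)u^3 - (3/40)u^2 - (9/20)u + 1
h(u) = (-130)·L_0 + 32·L_1 + 437·L_2 + 740·L_3
  (-130)·L_0(u) = (13/54)u^3 - (169/54)u^2 + (338/27)u - 130/9
  32·L_1(u) = (4/9)u^3 - (28/9)u^2 - (56/9)u + 160/3
  437·L_2(u) = -(437/27)u^3 + (1748/27)u^2 + (8740/27)u - 6992/9
  740·L_3(u) = (37/2)u^3 - (111/2)u^2 - 333u + 740
Adding term by term: 3u^3 + 3u^2 - 3u + 2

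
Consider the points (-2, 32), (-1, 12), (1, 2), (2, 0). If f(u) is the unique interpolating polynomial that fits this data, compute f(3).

-8

Evaluate each Lagrange basis at u = 3:
L_0(3) = (4)·(2)·(1)/[(-1)·(-3)·(-4)] = -2/3
L_1(3) = (5)·(2)·(1)/[(1)·(-2)·(-3)] = 5/3
L_2(3) = (5)·(4)·(1)/[(3)·(2)·(-1)] = -10/3
L_3(3) = (5)·(4)·(2)/[(4)·(3)·(1)] = 10/3
Sum: 32·(-2/3) + 12·(5/3) + 2·(-10/3) + 0 = -8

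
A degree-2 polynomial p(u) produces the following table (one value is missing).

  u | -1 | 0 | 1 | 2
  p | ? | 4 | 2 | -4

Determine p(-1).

The 3 known values determine p uniquely (degree ≤ 2).
Evaluate each Lagrange basis at u = -1:
L_0(-1) = (-2)·(-3)/[(-1)·(-2)] = 3
L_1(-1) = (-1)·(-3)/[(1)·(-1)] = -3
L_2(-1) = (-1)·(-2)/[(2)·(1)] = 1
Sum: 4·(3) + 2·(-3) + (-4)·(1) = 2

2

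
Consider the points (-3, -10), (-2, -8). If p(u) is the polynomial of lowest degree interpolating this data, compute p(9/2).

Evaluate each Lagrange basis at u = 9/2:
L_0(9/2) = (13/2)/[(-1)] = -13/2
L_1(9/2) = (15/2)/[(1)] = 15/2
Sum: (-10)·(-13/2) + (-8)·(15/2) = 5

5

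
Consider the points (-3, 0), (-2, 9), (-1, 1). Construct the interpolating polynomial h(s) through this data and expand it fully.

Build the Lagrange basis polynomials:
L_0(s) = (s + 2)(s + 1) / [2] = (1/2)s^2 + (3/2)s + 1
L_1(s) = (s + 3)(s + 1) / [-1] = -s^2 - 4s - 3
L_2(s) = (s + 3)(s + 2) / [2] = (1/2)s^2 + (5/2)s + 3
h(s) = 0·L_0 + 9·L_1 + 1·L_2
  0·L_0(s) = 0
  9·L_1(s) = -9s^2 - 36s - 27
  1·L_2(s) = (1/2)s^2 + (5/2)s + 3
Adding term by term: -(17/2)s^2 - (67/2)s - 24

h(s) = -(17/2)s^2 - (67/2)s - 24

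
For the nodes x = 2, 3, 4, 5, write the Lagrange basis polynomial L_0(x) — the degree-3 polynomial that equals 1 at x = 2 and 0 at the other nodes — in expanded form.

L_0(x) = -(1/6)x^3 + 2x^2 - (47/6)x + 10

L_0(x) = (x - 3)(x - 4)(x - 5) / [(-1)·(-2)·(-3)]
       = (x^3 - 12x^2 + 47x - 60) / (-6)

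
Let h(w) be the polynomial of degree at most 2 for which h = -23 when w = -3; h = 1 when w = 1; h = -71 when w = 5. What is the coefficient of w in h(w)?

L_0(w) = (w - 1)(w - 5) / [32] = (1/32)w^2 - (3/16)w + 5/32
L_1(w) = (w + 3)(w - 5) / [-16] = -(1/16)w^2 + (1/8)w + 15/16
L_2(w) = (w + 3)(w - 1) / [32] = (1/32)w^2 + (1/16)w - 3/32
h(w) = (-23)·L_0 + 1·L_1 + (-71)·L_2
Only the coefficient of w is needed; take it from each L_i and combine:
(-23)·(-3/16) + 1·(1/8) + (-71)·(1/16) = 0

0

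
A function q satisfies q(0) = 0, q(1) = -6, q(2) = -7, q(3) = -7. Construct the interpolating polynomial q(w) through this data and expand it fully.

Build the Lagrange basis polynomials:
L_0(w) = (w - 1)(w - 2)(w - 3) / [-6] = -(1/6)w^3 + w^2 - (11/6)w + 1
L_1(w) = w(w - 2)(w - 3) / [2] = (1/2)w^3 - (5/2)w^2 + 3w
L_2(w) = w(w - 1)(w - 3) / [-2] = -(1/2)w^3 + 2w^2 - (3/2)w
L_3(w) = w(w - 1)(w - 2) / [6] = (1/6)w^3 - (1/2)w^2 + (1/3)w
q(w) = 0·L_0 + (-6)·L_1 + (-7)·L_2 + (-7)·L_3
  0·L_0(w) = 0
  (-6)·L_1(w) = -3w^3 + 15w^2 - 18w
  (-7)·L_2(w) = (7/2)w^3 - 14w^2 + (21/2)w
  (-7)·L_3(w) = -(7/6)w^3 + (7/2)w^2 - (7/3)w
Adding term by term: -(2/3)w^3 + (9/2)w^2 - (59/6)w

q(w) = -(2/3)w^3 + (9/2)w^2 - (59/6)w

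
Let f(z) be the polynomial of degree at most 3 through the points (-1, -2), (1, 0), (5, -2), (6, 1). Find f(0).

-1/14

Using Newton's divided-difference form:
f[-1,1] = (0 - (-2)) / (1 - (-1)) = 1
f[1,5] = (-2 - 0) / (5 - 1) = -1/2
f[5,6] = (1 - (-2)) / (6 - 5) = 3
f[-1,1,5] = (-1/2 - 1) / (5 - (-1)) = -1/4
f[1,5,6] = (3 - (-1/2)) / (6 - 1) = 7/10
f[-1,1,5,6] = (7/10 - (-1/4)) / (6 - (-1)) = 19/140
f(0) = -2 + 1·(1) + (-1/4)·(1)·(-1) + (19/140)·(1)·(-1)·(-5) = -1/14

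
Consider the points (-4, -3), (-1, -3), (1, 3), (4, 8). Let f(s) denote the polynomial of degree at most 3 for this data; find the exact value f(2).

Evaluate each Lagrange basis at s = 2:
L_0(2) = (3)·(1)·(-2)/[(-3)·(-5)·(-8)] = 1/20
L_1(2) = (6)·(1)·(-2)/[(3)·(-2)·(-5)] = -2/5
L_2(2) = (6)·(3)·(-2)/[(5)·(2)·(-3)] = 6/5
L_3(2) = (6)·(3)·(1)/[(8)·(5)·(3)] = 3/20
Sum: (-3)·(1/20) + (-3)·(-2/5) + 3·(6/5) + 8·(3/20) = 117/20

117/20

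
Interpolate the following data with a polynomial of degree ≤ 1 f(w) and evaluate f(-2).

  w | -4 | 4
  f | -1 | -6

-9/4

Evaluate each Lagrange basis at w = -2:
L_0(-2) = (-6)/[(-8)] = 3/4
L_1(-2) = (2)/[(8)] = 1/4
Sum: (-1)·(3/4) + (-6)·(1/4) = -9/4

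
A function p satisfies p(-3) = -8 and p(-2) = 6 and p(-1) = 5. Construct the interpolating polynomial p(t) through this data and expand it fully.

Build the Lagrange basis polynomials:
L_0(t) = (t + 2)(t + 1) / [2] = (1/2)t^2 + (3/2)t + 1
L_1(t) = (t + 3)(t + 1) / [-1] = -t^2 - 4t - 3
L_2(t) = (t + 3)(t + 2) / [2] = (1/2)t^2 + (5/2)t + 3
p(t) = (-8)·L_0 + 6·L_1 + 5·L_2
  (-8)·L_0(t) = -4t^2 - 12t - 8
  6·L_1(t) = -6t^2 - 24t - 18
  5·L_2(t) = (5/2)t^2 + (25/2)t + 15
Adding term by term: -(15/2)t^2 - (47/2)t - 11

p(t) = -(15/2)t^2 - (47/2)t - 11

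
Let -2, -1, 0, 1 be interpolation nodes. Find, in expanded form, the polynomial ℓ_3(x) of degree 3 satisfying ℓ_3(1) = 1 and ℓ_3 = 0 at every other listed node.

ℓ_3(x) = (1/6)x^3 + (1/2)x^2 + (1/3)x

ℓ_3(x) = (x + 2)(x + 1)x / [(3)·(2)·(1)]
       = (x^3 + 3x^2 + 2x) / (6)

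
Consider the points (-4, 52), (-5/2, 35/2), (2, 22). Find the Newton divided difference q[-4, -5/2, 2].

q[-4,-5/2] = (35/2 - 52) / (-5/2 - (-4)) = -23
q[-5/2,2] = (22 - 35/2) / (2 - (-5/2)) = 1
q[-4,-5/2,2] = (1 - (-23)) / (2 - (-4)) = 4

4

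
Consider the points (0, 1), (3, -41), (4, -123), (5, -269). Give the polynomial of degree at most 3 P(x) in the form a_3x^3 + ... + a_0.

L_0(x) = (x - 3)(x - 4)(x - 5) / [-60] = -(1/60)x^3 + (1/5)x^2 - (47/60)x + 1
L_1(x) = x(x - 4)(x - 5) / [6] = (1/6)x^3 - (3/2)x^2 + (10/3)x
L_2(x) = x(x - 3)(x - 5) / [-4] = -(1/4)x^3 + 2x^2 - (15/4)x
L_3(x) = x(x - 3)(x - 4) / [10] = (1/10)x^3 - (7/10)x^2 + (6/5)x
P(x) = 1·L_0 + (-41)·L_1 + (-123)·L_2 + (-269)·L_3
  1·L_0(x) = -(1/60)x^3 + (1/5)x^2 - (47/60)x + 1
  (-41)·L_1(x) = -(41/6)x^3 + (123/2)x^2 - (410/3)x
  (-123)·L_2(x) = (123/4)x^3 - 246x^2 + (1845/4)x
  (-269)·L_3(x) = -(269/10)x^3 + (1883/10)x^2 - (1614/5)x
Adding term by term: -3x^3 + 4x^2 + x + 1

P(x) = -3x^3 + 4x^2 + x + 1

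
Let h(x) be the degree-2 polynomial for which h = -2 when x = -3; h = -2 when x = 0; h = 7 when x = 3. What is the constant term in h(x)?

Build the Lagrange basis polynomials:
L_0(x) = x(x - 3) / [18] = (1/18)x^2 - (1/6)x
L_1(x) = (x + 3)(x - 3) / [-9] = -(1/9)x^2 + 1
L_2(x) = (x + 3)x / [18] = (1/18)x^2 + (1/6)x
h(x) = (-2)·L_0 + (-2)·L_1 + 7·L_2
Only the constant term is needed; take it from each L_i and combine:
(-2)·(0) + (-2)·(1) + 7·(0) = -2

-2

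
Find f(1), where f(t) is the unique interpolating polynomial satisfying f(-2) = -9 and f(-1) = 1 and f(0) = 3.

L_0(1) = (2)·(1)/[(-1)·(-2)] = 1
L_1(1) = (3)·(1)/[(1)·(-1)] = -3
L_2(1) = (3)·(2)/[(2)·(1)] = 3
Sum: (-9)·(1) + 1·(-3) + 3·(3) = -3

-3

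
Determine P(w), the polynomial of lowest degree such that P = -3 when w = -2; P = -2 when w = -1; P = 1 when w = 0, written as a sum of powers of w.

P(w) = w^2 + 4w + 1

Newton's divided differences:
P[-2,-1] = (-2 - (-3)) / (-1 - (-2)) = 1
P[-1,0] = (1 - (-2)) / (0 - (-1)) = 3
P[-2,-1,0] = (3 - 1) / (0 - (-2)) = 1
P(w) = -3 + 1·(w + 2) + 1·(w + 2)(w + 1)
Expanding: P(w) = w^2 + 4w + 1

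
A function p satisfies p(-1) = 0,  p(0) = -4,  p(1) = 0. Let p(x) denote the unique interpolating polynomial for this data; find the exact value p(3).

Using Newton's divided-difference form:
p[-1,0] = (-4 - 0) / (0 - (-1)) = -4
p[0,1] = (0 - (-4)) / (1 - 0) = 4
p[-1,0,1] = (4 - (-4)) / (1 - (-1)) = 4
p(3) = 0 + (-4)·(4) + 4·(4)·(3) = 32

32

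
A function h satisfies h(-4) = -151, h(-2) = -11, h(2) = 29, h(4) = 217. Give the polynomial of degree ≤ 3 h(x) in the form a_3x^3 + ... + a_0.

h(x) = 3x^3 + 2x^2 - 2x + 1

L_0(x) = (x + 2)(x - 2)(x - 4) / [-96] = -(1/96)x^3 + (1/24)x^2 + (1/24)x - 1/6
L_1(x) = (x + 4)(x - 2)(x - 4) / [48] = (1/48)x^3 - (1/24)x^2 - (1/3)x + 2/3
L_2(x) = (x + 4)(x + 2)(x - 4) / [-48] = -(1/48)x^3 - (1/24)x^2 + (1/3)x + 2/3
L_3(x) = (x + 4)(x + 2)(x - 2) / [96] = (1/96)x^3 + (1/24)x^2 - (1/24)x - 1/6
h(x) = (-151)·L_0 + (-11)·L_1 + 29·L_2 + 217·L_3
  (-151)·L_0(x) = (151/96)x^3 - (151/24)x^2 - (151/24)x + 151/6
  (-11)·L_1(x) = -(11/48)x^3 + (11/24)x^2 + (11/3)x - 22/3
  29·L_2(x) = -(29/48)x^3 - (29/24)x^2 + (29/3)x + 58/3
  217·L_3(x) = (217/96)x^3 + (217/24)x^2 - (217/24)x - 217/6
Adding term by term: 3x^3 + 2x^2 - 2x + 1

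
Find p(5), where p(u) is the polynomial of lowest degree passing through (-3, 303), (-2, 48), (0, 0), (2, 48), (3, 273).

L_0(5) = (7)·(5)·(3)·(2)/[(-1)·(-3)·(-5)·(-6)] = 7/3
L_1(5) = (8)·(5)·(3)·(2)/[(1)·(-2)·(-4)·(-5)] = -6
L_2(5) = (8)·(7)·(3)·(2)/[(3)·(2)·(-2)·(-3)] = 28/3
L_3(5) = (8)·(7)·(5)·(2)/[(5)·(4)·(2)·(-1)] = -14
L_4(5) = (8)·(7)·(5)·(3)/[(6)·(5)·(3)·(1)] = 28/3
Sum: 303·(7/3) + 48·(-6) + 0 + 48·(-14) + 273·(28/3) = 2295

2295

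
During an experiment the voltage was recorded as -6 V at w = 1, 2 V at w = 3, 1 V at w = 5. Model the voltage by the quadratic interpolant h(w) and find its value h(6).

Evaluate each Lagrange basis at w = 6:
L_0(6) = (3)·(1)/[(-2)·(-4)] = 3/8
L_1(6) = (5)·(1)/[(2)·(-2)] = -5/4
L_2(6) = (5)·(3)/[(4)·(2)] = 15/8
Sum: (-6)·(3/8) + 2·(-5/4) + 1·(15/8) = -23/8

-23/8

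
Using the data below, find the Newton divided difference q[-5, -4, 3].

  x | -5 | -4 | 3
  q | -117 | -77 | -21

-4

q[-5,-4] = (-77 - (-117)) / (-4 - (-5)) = 40
q[-4,3] = (-21 - (-77)) / (3 - (-4)) = 8
q[-5,-4,3] = (8 - 40) / (3 - (-5)) = -4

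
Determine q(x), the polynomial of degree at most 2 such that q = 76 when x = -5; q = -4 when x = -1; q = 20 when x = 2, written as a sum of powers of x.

Newton's divided differences:
q[-5,-1] = (-4 - 76) / (-1 - (-5)) = -20
q[-1,2] = (20 - (-4)) / (2 - (-1)) = 8
q[-5,-1,2] = (8 - (-20)) / (2 - (-5)) = 4
q(x) = 76 + (-20)·(x + 5) + 4·(x + 5)(x + 1)
Expanding: q(x) = 4x^2 + 4x - 4

q(x) = 4x^2 + 4x - 4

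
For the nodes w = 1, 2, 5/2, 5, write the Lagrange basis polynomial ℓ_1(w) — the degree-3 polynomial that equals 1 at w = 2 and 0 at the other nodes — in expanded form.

ℓ_1(w) = (2/3)w^3 - (17/3)w^2 + (40/3)w - 25/3

ℓ_1(w) = (w - 1)(w - 5/2)(w - 5) / [(1)·(-1/2)·(-3)]
       = (w^3 - (17/2)w^2 + 20w - 25/2) / (3/2)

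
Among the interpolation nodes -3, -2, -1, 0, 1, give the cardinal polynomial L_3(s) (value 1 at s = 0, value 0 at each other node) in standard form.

L_3(s) = (s + 3)(s + 2)(s + 1)(s - 1) / [(3)·(2)·(1)·(-1)]
       = (s^4 + 5s^3 + 5s^2 - 5s - 6) / (-6)

L_3(s) = -(1/6)s^4 - (5/6)s^3 - (5/6)s^2 + (5/6)s + 1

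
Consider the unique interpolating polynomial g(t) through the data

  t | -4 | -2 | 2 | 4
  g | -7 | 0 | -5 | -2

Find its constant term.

-11/6

Build the Lagrange basis polynomials:
L_0(t) = (t + 2)(t - 2)(t - 4) / [-96] = -(1/96)t^3 + (1/24)t^2 + (1/24)t - 1/6
L_1(t) = (t + 4)(t - 2)(t - 4) / [48] = (1/48)t^3 - (1/24)t^2 - (1/3)t + 2/3
L_2(t) = (t + 4)(t + 2)(t - 4) / [-48] = -(1/48)t^3 - (1/24)t^2 + (1/3)t + 2/3
L_3(t) = (t + 4)(t + 2)(t - 2) / [96] = (1/96)t^3 + (1/24)t^2 - (1/24)t - 1/6
g(t) = (-7)·L_0 + 0·L_1 + (-5)·L_2 + (-2)·L_3
Only the constant term is needed; take it from each L_i and combine:
(-7)·(-1/6) + 0·(2/3) + (-5)·(2/3) + (-2)·(-1/6) = -11/6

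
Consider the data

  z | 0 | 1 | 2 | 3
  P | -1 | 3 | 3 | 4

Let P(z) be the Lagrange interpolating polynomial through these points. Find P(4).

11

Evaluate each Lagrange basis at z = 4:
L_0(4) = (3)·(2)·(1)/[(-1)·(-2)·(-3)] = -1
L_1(4) = (4)·(2)·(1)/[(1)·(-1)·(-2)] = 4
L_2(4) = (4)·(3)·(1)/[(2)·(1)·(-1)] = -6
L_3(4) = (4)·(3)·(2)/[(3)·(2)·(1)] = 4
Sum: (-1)·(-1) + 3·(4) + 3·(-6) + 4·(4) = 11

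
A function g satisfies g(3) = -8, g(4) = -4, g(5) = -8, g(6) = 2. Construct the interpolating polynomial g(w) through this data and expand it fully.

g(w) = (11/3)w^3 - 48w^2 + (613/3)w - 288

L_0(w) = (w - 4)(w - 5)(w - 6) / [-6] = -(1/6)w^3 + (5/2)w^2 - (37/3)w + 20
L_1(w) = (w - 3)(w - 5)(w - 6) / [2] = (1/2)w^3 - 7w^2 + (63/2)w - 45
L_2(w) = (w - 3)(w - 4)(w - 6) / [-2] = -(1/2)w^3 + (13/2)w^2 - 27w + 36
L_3(w) = (w - 3)(w - 4)(w - 5) / [6] = (1/6)w^3 - 2w^2 + (47/6)w - 10
g(w) = (-8)·L_0 + (-4)·L_1 + (-8)·L_2 + 2·L_3
  (-8)·L_0(w) = (4/3)w^3 - 20w^2 + (296/3)w - 160
  (-4)·L_1(w) = -2w^3 + 28w^2 - 126w + 180
  (-8)·L_2(w) = 4w^3 - 52w^2 + 216w - 288
  2·L_3(w) = (1/3)w^3 - 4w^2 + (47/3)w - 20
Adding term by term: (11/3)w^3 - 48w^2 + (613/3)w - 288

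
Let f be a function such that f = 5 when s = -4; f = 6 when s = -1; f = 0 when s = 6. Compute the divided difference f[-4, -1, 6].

f[-4,-1] = (6 - 5) / (-1 - (-4)) = 1/3
f[-1,6] = (0 - 6) / (6 - (-1)) = -6/7
f[-4,-1,6] = (-6/7 - 1/3) / (6 - (-4)) = -5/42

-5/42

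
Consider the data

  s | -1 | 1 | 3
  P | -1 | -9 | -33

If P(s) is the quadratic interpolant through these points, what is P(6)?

Evaluate each Lagrange basis at s = 6:
L_0(6) = (5)·(3)/[(-2)·(-4)] = 15/8
L_1(6) = (7)·(3)/[(2)·(-2)] = -21/4
L_2(6) = (7)·(5)/[(4)·(2)] = 35/8
Sum: (-1)·(15/8) + (-9)·(-21/4) + (-33)·(35/8) = -99

-99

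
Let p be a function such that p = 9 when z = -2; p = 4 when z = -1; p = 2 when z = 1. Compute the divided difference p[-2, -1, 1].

4/3

p[-2,-1] = (4 - 9) / (-1 - (-2)) = -5
p[-1,1] = (2 - 4) / (1 - (-1)) = -1
p[-2,-1,1] = (-1 - (-5)) / (1 - (-2)) = 4/3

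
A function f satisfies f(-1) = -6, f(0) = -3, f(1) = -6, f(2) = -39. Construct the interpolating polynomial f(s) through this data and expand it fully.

L_0(s) = s(s - 1)(s - 2) / [-6] = -(1/6)s^3 + (1/2)s^2 - (1/3)s
L_1(s) = (s + 1)(s - 1)(s - 2) / [2] = (1/2)s^3 - s^2 - (1/2)s + 1
L_2(s) = (s + 1)s(s - 2) / [-2] = -(1/2)s^3 + (1/2)s^2 + s
L_3(s) = (s + 1)s(s - 1) / [6] = (1/6)s^3 - (1/6)s
f(s) = (-6)·L_0 + (-3)·L_1 + (-6)·L_2 + (-39)·L_3
  (-6)·L_0(s) = s^3 - 3s^2 + 2s
  (-3)·L_1(s) = -(3/2)s^3 + 3s^2 + (3/2)s - 3
  (-6)·L_2(s) = 3s^3 - 3s^2 - 6s
  (-39)·L_3(s) = -(13/2)s^3 + (13/2)s
Adding term by term: -4s^3 - 3s^2 + 4s - 3

f(s) = -4s^3 - 3s^2 + 4s - 3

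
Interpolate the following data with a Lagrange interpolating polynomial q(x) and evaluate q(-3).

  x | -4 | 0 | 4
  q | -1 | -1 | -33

Evaluate each Lagrange basis at x = -3:
L_0(-3) = (-3)·(-7)/[(-4)·(-8)] = 21/32
L_1(-3) = (1)·(-7)/[(4)·(-4)] = 7/16
L_2(-3) = (1)·(-3)/[(8)·(4)] = -3/32
Sum: (-1)·(21/32) + (-1)·(7/16) + (-33)·(-3/32) = 2

2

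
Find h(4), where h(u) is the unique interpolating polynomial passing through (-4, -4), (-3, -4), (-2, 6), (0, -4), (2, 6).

Using Newton's divided-difference form:
h[-4,-3] = (-4 - (-4)) / (-3 - (-4)) = 0
h[-3,-2] = (6 - (-4)) / (-2 - (-3)) = 10
h[-2,0] = (-4 - 6) / (0 - (-2)) = -5
h[0,2] = (6 - (-4)) / (2 - 0) = 5
h[-4,-3,-2] = (10 - 0) / (-2 - (-4)) = 5
h[-3,-2,0] = (-5 - 10) / (0 - (-3)) = -5
h[-2,0,2] = (5 - (-5)) / (2 - (-2)) = 5/2
h[-4,-3,-2,0] = (-5 - 5) / (0 - (-4)) = -5/2
h[-3,-2,0,2] = (5/2 - (-5)) / (2 - (-3)) = 3/2
h[-4,-3,-2,0,2] = (3/2 - (-5/2)) / (2 - (-4)) = 2/3
h(4) = -4 + 0·(8) + 5·(8)·(7) + (-5/2)·(8)·(7)·(6) + (2/3)·(8)·(7)·(6)·(4) = 332

332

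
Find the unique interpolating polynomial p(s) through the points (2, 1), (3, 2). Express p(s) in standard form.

p(s) = s - 1

Build the Lagrange basis polynomials:
L_0(s) = (s - 3) / [-1] = -s + 3
L_1(s) = (s - 2) / [1] = s - 2
p(s) = 1·L_0 + 2·L_1
  1·L_0(s) = -s + 3
  2·L_1(s) = 2s - 4
Adding term by term: s - 1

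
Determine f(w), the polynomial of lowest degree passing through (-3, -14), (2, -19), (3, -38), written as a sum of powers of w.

Newton's divided differences:
f[-3,2] = (-19 - (-14)) / (2 - (-3)) = -1
f[2,3] = (-38 - (-19)) / (3 - 2) = -19
f[-3,2,3] = (-19 - (-1)) / (3 - (-3)) = -3
f(w) = -14 + (-1)·(w + 3) + (-3)·(w + 3)(w - 2)
Expanding: f(w) = -3w^2 - 4w + 1

f(w) = -3w^2 - 4w + 1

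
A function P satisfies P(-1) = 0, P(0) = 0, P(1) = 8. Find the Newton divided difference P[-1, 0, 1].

P[-1,0] = (0 - 0) / (0 - (-1)) = 0
P[0,1] = (8 - 0) / (1 - 0) = 8
P[-1,0,1] = (8 - 0) / (1 - (-1)) = 4

4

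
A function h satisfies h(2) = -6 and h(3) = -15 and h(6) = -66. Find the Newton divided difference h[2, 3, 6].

h[2,3] = (-15 - (-6)) / (3 - 2) = -9
h[3,6] = (-66 - (-15)) / (6 - 3) = -17
h[2,3,6] = (-17 - (-9)) / (6 - 2) = -2

-2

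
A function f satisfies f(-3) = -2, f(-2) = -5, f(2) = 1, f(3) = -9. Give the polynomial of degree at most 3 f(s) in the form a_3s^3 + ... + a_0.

f(s) = -(8/15)s^3 - (7/10)s^2 + (109/30)s + 4/5

Build the Lagrange basis polynomials:
L_0(s) = (s + 2)(s - 2)(s - 3) / [-30] = -(1/30)s^3 + (1/10)s^2 + (2/15)s - 2/5
L_1(s) = (s + 3)(s - 2)(s - 3) / [20] = (1/20)s^3 - (1/10)s^2 - (9/20)s + 9/10
L_2(s) = (s + 3)(s + 2)(s - 3) / [-20] = -(1/20)s^3 - (1/10)s^2 + (9/20)s + 9/10
L_3(s) = (s + 3)(s + 2)(s - 2) / [30] = (1/30)s^3 + (1/10)s^2 - (2/15)s - 2/5
f(s) = (-2)·L_0 + (-5)·L_1 + 1·L_2 + (-9)·L_3
  (-2)·L_0(s) = (1/15)s^3 - (1/5)s^2 - (4/15)s + 4/5
  (-5)·L_1(s) = -(1/4)s^3 + (1/2)s^2 + (9/4)s - 9/2
  1·L_2(s) = -(1/20)s^3 - (1/10)s^2 + (9/20)s + 9/10
  (-9)·L_3(s) = -(3/10)s^3 - (9/10)s^2 + (6/5)s + 18/5
Adding term by term: -(8/15)s^3 - (7/10)s^2 + (109/30)s + 4/5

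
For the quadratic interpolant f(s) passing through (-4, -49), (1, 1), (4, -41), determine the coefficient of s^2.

-3

Build the Lagrange basis polynomials:
L_0(s) = (s - 1)(s - 4) / [40] = (1/40)s^2 - (1/8)s + 1/10
L_1(s) = (s + 4)(s - 4) / [-15] = -(1/15)s^2 + 16/15
L_2(s) = (s + 4)(s - 1) / [24] = (1/24)s^2 + (1/8)s - 1/6
f(s) = (-49)·L_0 + 1·L_1 + (-41)·L_2
Only the coefficient of s^2 is needed; take it from each L_i and combine:
(-49)·(1/40) + 1·(-1/15) + (-41)·(1/24) = -3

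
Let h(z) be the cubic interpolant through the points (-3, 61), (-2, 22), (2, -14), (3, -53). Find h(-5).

259

Using Newton's divided-difference form:
h[-3,-2] = (22 - 61) / (-2 - (-3)) = -39
h[-2,2] = (-14 - 22) / (2 - (-2)) = -9
h[2,3] = (-53 - (-14)) / (3 - 2) = -39
h[-3,-2,2] = (-9 - (-39)) / (2 - (-3)) = 6
h[-2,2,3] = (-39 - (-9)) / (3 - (-2)) = -6
h[-3,-2,2,3] = (-6 - 6) / (3 - (-3)) = -2
h(-5) = 61 + (-39)·(-2) + 6·(-2)·(-3) + (-2)·(-2)·(-3)·(-7) = 259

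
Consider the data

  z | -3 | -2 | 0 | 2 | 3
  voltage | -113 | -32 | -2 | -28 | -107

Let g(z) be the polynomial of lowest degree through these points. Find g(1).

-5

Evaluate each Lagrange basis at z = 1:
L_0(1) = (3)·(1)·(-1)·(-2)/[(-1)·(-3)·(-5)·(-6)] = 1/15
L_1(1) = (4)·(1)·(-1)·(-2)/[(1)·(-2)·(-4)·(-5)] = -1/5
L_2(1) = (4)·(3)·(-1)·(-2)/[(3)·(2)·(-2)·(-3)] = 2/3
L_3(1) = (4)·(3)·(1)·(-2)/[(5)·(4)·(2)·(-1)] = 3/5
L_4(1) = (4)·(3)·(1)·(-1)/[(6)·(5)·(3)·(1)] = -2/15
Sum: (-113)·(1/15) + (-32)·(-1/5) + (-2)·(2/3) + (-28)·(3/5) + (-107)·(-2/15) = -5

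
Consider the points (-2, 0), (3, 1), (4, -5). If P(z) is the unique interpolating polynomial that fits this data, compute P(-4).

-223/15

Using Newton's divided-difference form:
P[-2,3] = (1 - 0) / (3 - (-2)) = 1/5
P[3,4] = (-5 - 1) / (4 - 3) = -6
P[-2,3,4] = (-6 - 1/5) / (4 - (-2)) = -31/30
P(-4) = 0 + (1/5)·(-2) + (-31/30)·(-2)·(-7) = -223/15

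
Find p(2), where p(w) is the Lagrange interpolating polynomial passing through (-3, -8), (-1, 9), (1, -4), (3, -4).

Evaluate each Lagrange basis at w = 2:
L_0(2) = (3)·(1)·(-1)/[(-2)·(-4)·(-6)] = 1/16
L_1(2) = (5)·(1)·(-1)/[(2)·(-2)·(-4)] = -5/16
L_2(2) = (5)·(3)·(-1)/[(4)·(2)·(-2)] = 15/16
L_3(2) = (5)·(3)·(1)/[(6)·(4)·(2)] = 5/16
Sum: (-8)·(1/16) + 9·(-5/16) + (-4)·(15/16) + (-4)·(5/16) = -133/16

-133/16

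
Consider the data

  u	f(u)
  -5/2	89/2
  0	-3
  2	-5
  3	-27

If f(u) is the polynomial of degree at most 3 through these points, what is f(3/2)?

-3/2

Evaluate each Lagrange basis at u = 3/2:
L_0(3/2) = (3/2)·(-1/2)·(-3/2)/[(-5/2)·(-9/2)·(-11/2)] = -1/55
L_1(3/2) = (4)·(-1/2)·(-3/2)/[(5/2)·(-2)·(-3)] = 1/5
L_2(3/2) = (4)·(3/2)·(-3/2)/[(9/2)·(2)·(-1)] = 1
L_3(3/2) = (4)·(3/2)·(-1/2)/[(11/2)·(3)·(1)] = -2/11
Sum: 89/2·(-1/55) + (-3)·(1/5) + (-5)·(1) + (-27)·(-2/11) = -3/2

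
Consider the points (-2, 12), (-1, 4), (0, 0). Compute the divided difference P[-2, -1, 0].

P[-2,-1] = (4 - 12) / (-1 - (-2)) = -8
P[-1,0] = (0 - 4) / (0 - (-1)) = -4
P[-2,-1,0] = (-4 - (-8)) / (0 - (-2)) = 2

2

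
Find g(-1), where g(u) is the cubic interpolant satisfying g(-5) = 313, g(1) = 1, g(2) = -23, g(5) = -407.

Using Newton's divided-difference form:
g[-5,1] = (1 - 313) / (1 - (-5)) = -52
g[1,2] = (-23 - 1) / (2 - 1) = -24
g[2,5] = (-407 - (-23)) / (5 - 2) = -128
g[-5,1,2] = (-24 - (-52)) / (2 - (-5)) = 4
g[1,2,5] = (-128 - (-24)) / (5 - 1) = -26
g[-5,1,2,5] = (-26 - 4) / (5 - (-5)) = -3
g(-1) = 313 + (-52)·(4) + 4·(4)·(-2) + (-3)·(4)·(-2)·(-3) = 1

1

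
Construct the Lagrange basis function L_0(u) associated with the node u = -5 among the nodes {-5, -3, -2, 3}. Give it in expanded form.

L_0(u) = (u + 3)(u + 2)(u - 3) / [(-2)·(-3)·(-8)]
       = (u^3 + 2u^2 - 9u - 18) / (-48)

L_0(u) = -(1/48)u^3 - (1/24)u^2 + (3/16)u + 3/8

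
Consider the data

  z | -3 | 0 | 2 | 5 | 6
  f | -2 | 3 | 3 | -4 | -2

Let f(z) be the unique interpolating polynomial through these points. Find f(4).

Using Newton's divided-difference form:
f[-3,0] = (3 - (-2)) / (0 - (-3)) = 5/3
f[0,2] = (3 - 3) / (2 - 0) = 0
f[2,5] = (-4 - 3) / (5 - 2) = -7/3
f[5,6] = (-2 - (-4)) / (6 - 5) = 2
f[-3,0,2] = (0 - 5/3) / (2 - (-3)) = -1/3
f[0,2,5] = (-7/3 - 0) / (5 - 0) = -7/15
f[2,5,6] = (2 - (-7/3)) / (6 - 2) = 13/12
f[-3,0,2,5] = (-7/15 - (-1/3)) / (5 - (-3)) = -1/60
f[0,2,5,6] = (13/12 - (-7/15)) / (6 - 0) = 31/120
f[-3,0,2,5,6] = (31/120 - (-1/60)) / (6 - (-3)) = 11/360
f(4) = -2 + (5/3)·(7) + (-1/3)·(7)·(4) + (-1/60)·(7)·(4)·(2) + (11/360)·(7)·(4)·(2)·(-1) = -104/45

-104/45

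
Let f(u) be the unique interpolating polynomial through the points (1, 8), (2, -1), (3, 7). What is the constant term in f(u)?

34

Build the Lagrange basis polynomials:
L_0(u) = (u - 2)(u - 3) / [2] = (1/2)u^2 - (5/2)u + 3
L_1(u) = (u - 1)(u - 3) / [-1] = -u^2 + 4u - 3
L_2(u) = (u - 1)(u - 2) / [2] = (1/2)u^2 - (3/2)u + 1
f(u) = 8·L_0 + (-1)·L_1 + 7·L_2
Only the constant term is needed; take it from each L_i and combine:
8·(3) + (-1)·(-3) + 7·(1) = 34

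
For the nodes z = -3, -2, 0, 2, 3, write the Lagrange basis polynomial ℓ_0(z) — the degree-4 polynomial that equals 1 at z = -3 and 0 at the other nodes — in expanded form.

ℓ_0(z) = (1/90)z^4 - (1/30)z^3 - (2/45)z^2 + (2/15)z

ℓ_0(z) = (z + 2)z(z - 2)(z - 3) / [(-1)·(-3)·(-5)·(-6)]
       = (z^4 - 3z^3 - 4z^2 + 12z) / (90)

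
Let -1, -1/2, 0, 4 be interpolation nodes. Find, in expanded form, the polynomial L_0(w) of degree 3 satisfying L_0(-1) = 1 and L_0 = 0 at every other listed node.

L_0(w) = (w + 1/2)w(w - 4) / [(-1/2)·(-1)·(-5)]
       = (w^3 - (7/2)w^2 - 2w) / (-5/2)

L_0(w) = -(2/5)w^3 + (7/5)w^2 + (4/5)w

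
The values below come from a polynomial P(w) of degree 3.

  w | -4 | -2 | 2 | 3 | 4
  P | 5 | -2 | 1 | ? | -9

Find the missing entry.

The 4 known values determine P uniquely (degree ≤ 3).
L_0(3) = (5)·(1)·(-1)/[(-2)·(-6)·(-8)] = 5/96
L_1(3) = (7)·(1)·(-1)/[(2)·(-4)·(-6)] = -7/48
L_2(3) = (7)·(5)·(-1)/[(6)·(4)·(-2)] = 35/48
L_3(3) = (7)·(5)·(1)/[(8)·(6)·(2)] = 35/96
Sum: 5·(5/96) + (-2)·(-7/48) + 1·(35/48) + (-9)·(35/96) = -2

-2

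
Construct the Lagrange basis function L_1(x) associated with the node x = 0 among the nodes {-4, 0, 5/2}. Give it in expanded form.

L_1(x) = (x + 4)(x - 5/2) / [(4)·(-5/2)]
       = (x^2 + (3/2)x - 10) / (-10)

L_1(x) = -(1/10)x^2 - (3/20)x + 1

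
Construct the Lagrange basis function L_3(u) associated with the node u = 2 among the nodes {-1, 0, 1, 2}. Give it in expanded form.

L_3(u) = (u + 1)u(u - 1) / [(3)·(2)·(1)]
       = (u^3 - u) / (6)

L_3(u) = (1/6)u^3 - (1/6)u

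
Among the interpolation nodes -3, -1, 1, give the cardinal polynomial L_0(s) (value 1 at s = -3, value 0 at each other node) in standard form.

L_0(s) = (s + 1)(s - 1) / [(-2)·(-4)]
       = (s^2 - 1) / (8)

L_0(s) = (1/8)s^2 - 1/8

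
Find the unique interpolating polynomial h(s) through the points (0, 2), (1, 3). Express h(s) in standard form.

L_0(s) = (s - 1) / [-1] = -s + 1
L_1(s) = s / [1] = s
h(s) = 2·L_0 + 3·L_1
  2·L_0(s) = -2s + 2
  3·L_1(s) = 3s
Adding term by term: s + 2

h(s) = s + 2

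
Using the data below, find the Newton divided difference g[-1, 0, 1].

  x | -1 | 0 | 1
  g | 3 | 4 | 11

3

g[-1,0] = (4 - 3) / (0 - (-1)) = 1
g[0,1] = (11 - 4) / (1 - 0) = 7
g[-1,0,1] = (7 - 1) / (1 - (-1)) = 3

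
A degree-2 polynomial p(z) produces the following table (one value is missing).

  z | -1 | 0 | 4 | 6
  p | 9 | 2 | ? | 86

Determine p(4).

34

The 3 known values determine p uniquely (degree ≤ 2).
L_0(4) = (4)·(-2)/[(-1)·(-7)] = -8/7
L_1(4) = (5)·(-2)/[(1)·(-6)] = 5/3
L_2(4) = (5)·(4)/[(7)·(6)] = 10/21
Sum: 9·(-8/7) + 2·(5/3) + 86·(10/21) = 34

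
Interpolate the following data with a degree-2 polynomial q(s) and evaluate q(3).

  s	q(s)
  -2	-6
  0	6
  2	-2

-27/2

Evaluate each Lagrange basis at s = 3:
L_0(3) = (3)·(1)/[(-2)·(-4)] = 3/8
L_1(3) = (5)·(1)/[(2)·(-2)] = -5/4
L_2(3) = (5)·(3)/[(4)·(2)] = 15/8
Sum: (-6)·(3/8) + 6·(-5/4) + (-2)·(15/8) = -27/2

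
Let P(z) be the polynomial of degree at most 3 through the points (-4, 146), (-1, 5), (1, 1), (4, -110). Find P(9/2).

Evaluate each Lagrange basis at z = 9/2:
L_0(9/2) = (11/2)·(7/2)·(1/2)/[(-3)·(-5)·(-8)] = -77/960
L_1(9/2) = (17/2)·(7/2)·(1/2)/[(3)·(-2)·(-5)] = 119/240
L_2(9/2) = (17/2)·(11/2)·(1/2)/[(5)·(2)·(-3)] = -187/240
L_3(9/2) = (17/2)·(11/2)·(7/2)/[(8)·(5)·(3)] = 1309/960
Sum: 146·(-77/960) + 5·(119/240) + 1·(-187/240) + (-110)·(1309/960) = -160

-160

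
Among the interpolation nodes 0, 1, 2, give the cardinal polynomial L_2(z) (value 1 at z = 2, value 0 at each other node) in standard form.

L_2(z) = z(z - 1) / [(2)·(1)]
       = (z^2 - z) / (2)

L_2(z) = (1/2)z^2 - (1/2)z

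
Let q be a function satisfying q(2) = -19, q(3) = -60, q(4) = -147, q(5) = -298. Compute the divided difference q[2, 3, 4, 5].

q[2,3] = (-60 - (-19)) / (3 - 2) = -41
q[3,4] = (-147 - (-60)) / (4 - 3) = -87
q[4,5] = (-298 - (-147)) / (5 - 4) = -151
q[2,3,4] = (-87 - (-41)) / (4 - 2) = -23
q[3,4,5] = (-151 - (-87)) / (5 - 3) = -32
q[2,3,4,5] = (-32 - (-23)) / (5 - 2) = -3

-3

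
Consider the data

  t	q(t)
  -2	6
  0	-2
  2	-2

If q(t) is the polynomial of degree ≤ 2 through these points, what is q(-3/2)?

Evaluate each Lagrange basis at t = -3/2:
L_0(-3/2) = (-3/2)·(-7/2)/[(-2)·(-4)] = 21/32
L_1(-3/2) = (1/2)·(-7/2)/[(2)·(-2)] = 7/16
L_2(-3/2) = (1/2)·(-3/2)/[(4)·(2)] = -3/32
Sum: 6·(21/32) + (-2)·(7/16) + (-2)·(-3/32) = 13/4

13/4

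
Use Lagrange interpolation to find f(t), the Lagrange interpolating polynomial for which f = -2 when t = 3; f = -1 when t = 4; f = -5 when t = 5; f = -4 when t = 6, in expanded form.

L_0(t) = (t - 4)(t - 5)(t - 6) / [-6] = -(1/6)t^3 + (5/2)t^2 - (37/3)t + 20
L_1(t) = (t - 3)(t - 5)(t - 6) / [2] = (1/2)t^3 - 7t^2 + (63/2)t - 45
L_2(t) = (t - 3)(t - 4)(t - 6) / [-2] = -(1/2)t^3 + (13/2)t^2 - 27t + 36
L_3(t) = (t - 3)(t - 4)(t - 5) / [6] = (1/6)t^3 - 2t^2 + (47/6)t - 10
f(t) = (-2)·L_0 + (-1)·L_1 + (-5)·L_2 + (-4)·L_3
  (-2)·L_0(t) = (1/3)t^3 - 5t^2 + (74/3)t - 40
  (-1)·L_1(t) = -(1/2)t^3 + 7t^2 - (63/2)t + 45
  (-5)·L_2(t) = (5/2)t^3 - (65/2)t^2 + 135t - 180
  (-4)·L_3(t) = -(2/3)t^3 + 8t^2 - (94/3)t + 40
Adding term by term: (5/3)t^3 - (45/2)t^2 + (581/6)t - 135

f(t) = (5/3)t^3 - (45/2)t^2 + (581/6)t - 135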